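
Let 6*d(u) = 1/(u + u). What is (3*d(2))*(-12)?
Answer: -3/2 ≈ -1.5000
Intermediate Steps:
d(u) = 1/(12*u) (d(u) = 1/(6*(u + u)) = 1/(6*((2*u))) = (1/(2*u))/6 = 1/(12*u))
(3*d(2))*(-12) = (3*((1/12)/2))*(-12) = (3*((1/12)*(½)))*(-12) = (3*(1/24))*(-12) = (⅛)*(-12) = -3/2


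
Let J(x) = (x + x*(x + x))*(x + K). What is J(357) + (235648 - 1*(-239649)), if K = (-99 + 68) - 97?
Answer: 58928692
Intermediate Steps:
K = -128 (K = -31 - 97 = -128)
J(x) = (-128 + x)*(x + 2*x**2) (J(x) = (x + x*(x + x))*(x - 128) = (x + x*(2*x))*(-128 + x) = (x + 2*x**2)*(-128 + x) = (-128 + x)*(x + 2*x**2))
J(357) + (235648 - 1*(-239649)) = 357*(-128 - 255*357 + 2*357**2) + (235648 - 1*(-239649)) = 357*(-128 - 91035 + 2*127449) + (235648 + 239649) = 357*(-128 - 91035 + 254898) + 475297 = 357*163735 + 475297 = 58453395 + 475297 = 58928692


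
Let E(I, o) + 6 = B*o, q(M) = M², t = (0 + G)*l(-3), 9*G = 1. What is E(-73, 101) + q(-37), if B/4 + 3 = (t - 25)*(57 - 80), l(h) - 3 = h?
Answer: 232451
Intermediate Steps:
G = ⅑ (G = (⅑)*1 = ⅑ ≈ 0.11111)
l(h) = 3 + h
t = 0 (t = (0 + ⅑)*(3 - 3) = (⅑)*0 = 0)
B = 2288 (B = -12 + 4*((0 - 25)*(57 - 80)) = -12 + 4*(-25*(-23)) = -12 + 4*575 = -12 + 2300 = 2288)
E(I, o) = -6 + 2288*o
E(-73, 101) + q(-37) = (-6 + 2288*101) + (-37)² = (-6 + 231088) + 1369 = 231082 + 1369 = 232451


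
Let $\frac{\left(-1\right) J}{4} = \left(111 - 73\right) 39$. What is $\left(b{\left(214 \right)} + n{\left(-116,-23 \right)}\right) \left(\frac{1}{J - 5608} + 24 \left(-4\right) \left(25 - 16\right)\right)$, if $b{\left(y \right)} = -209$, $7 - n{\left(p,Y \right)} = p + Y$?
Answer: $\frac{89703945}{1648} \approx 54432.0$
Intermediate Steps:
$n{\left(p,Y \right)} = 7 - Y - p$ ($n{\left(p,Y \right)} = 7 - \left(p + Y\right) = 7 - \left(Y + p\right) = 7 - Y - p$)
$J = -5928$ ($J = - 4 \left(111 - 73\right) 39 = - 4 \cdot 38 \cdot 39 = \left(-4\right) 1482 = -5928$)
$\left(b{\left(214 \right)} + n{\left(-116,-23 \right)}\right) \left(\frac{1}{J - 5608} + 24 \left(-4\right) \left(25 - 16\right)\right) = \left(-209 - -146\right) \left(\frac{1}{-5928 - 5608} + 24 \left(-4\right) \left(25 - 16\right)\right) = \left(-209 + \left(7 + 23 + 116\right)\right) \left(\frac{1}{-11536} - 864\right) = \left(-209 + 146\right) \left(- \frac{1}{11536} - 864\right) = \left(-63\right) \left(- \frac{9967105}{11536}\right) = \frac{89703945}{1648}$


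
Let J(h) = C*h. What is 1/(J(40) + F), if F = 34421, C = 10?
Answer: 1/34821 ≈ 2.8718e-5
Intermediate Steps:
J(h) = 10*h
1/(J(40) + F) = 1/(10*40 + 34421) = 1/(400 + 34421) = 1/34821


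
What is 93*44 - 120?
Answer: 3972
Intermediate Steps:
93*44 - 120 = 4092 - 120 = 3972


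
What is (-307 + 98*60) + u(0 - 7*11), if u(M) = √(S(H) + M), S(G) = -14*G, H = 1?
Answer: 5573 + I*√91 ≈ 5573.0 + 9.5394*I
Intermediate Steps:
u(M) = √(-14 + M) (u(M) = √(-14*1 + M) = √(-14 + M))
(-307 + 98*60) + u(0 - 7*11) = (-307 + 98*60) + √(-14 + (0 - 7*11)) = (-307 + 5880) + √(-14 + (0 - 77)) = 5573 + √(-14 - 77) = 5573 + √(-91) = 5573 + I*√91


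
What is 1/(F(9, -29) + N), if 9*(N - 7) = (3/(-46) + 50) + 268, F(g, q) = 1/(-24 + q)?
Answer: 2438/103145 ≈ 0.023637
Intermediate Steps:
N = 1947/46 (N = 7 + ((3/(-46) + 50) + 268)/9 = 7 + ((3*(-1/46) + 50) + 268)/9 = 7 + ((-3/46 + 50) + 268)/9 = 7 + (2297/46 + 268)/9 = 7 + (⅑)*(14625/46) = 7 + 1625/46 = 1947/46 ≈ 42.326)
1/(F(9, -29) + N) = 1/(1/(-24 - 29) + 1947/46) = 1/(1/(-53) + 1947/46) = 1/(-1/53 + 1947/46) = 1/(103145/2438) = 2438/103145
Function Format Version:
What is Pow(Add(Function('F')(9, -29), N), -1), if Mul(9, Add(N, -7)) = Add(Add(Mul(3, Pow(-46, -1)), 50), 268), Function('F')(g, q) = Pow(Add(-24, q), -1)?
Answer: Rational(2438, 103145) ≈ 0.023637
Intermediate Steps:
N = Rational(1947, 46) (N = Add(7, Mul(Rational(1, 9), Add(Add(Mul(3, Pow(-46, -1)), 50), 268))) = Add(7, Mul(Rational(1, 9), Add(Add(Mul(3, Rational(-1, 46)), 50), 268))) = Add(7, Mul(Rational(1, 9), Add(Add(Rational(-3, 46), 50), 268))) = Add(7, Mul(Rational(1, 9), Add(Rational(2297, 46), 268))) = Add(7, Mul(Rational(1, 9), Rational(14625, 46))) = Add(7, Rational(1625, 46)) = Rational(1947, 46) ≈ 42.326)
Pow(Add(Function('F')(9, -29), N), -1) = Pow(Add(Pow(Add(-24, -29), -1), Rational(1947, 46)), -1) = Pow(Add(Pow(-53, -1), Rational(1947, 46)), -1) = Pow(Add(Rational(-1, 53), Rational(1947, 46)), -1) = Pow(Rational(103145, 2438), -1) = Rational(2438, 103145)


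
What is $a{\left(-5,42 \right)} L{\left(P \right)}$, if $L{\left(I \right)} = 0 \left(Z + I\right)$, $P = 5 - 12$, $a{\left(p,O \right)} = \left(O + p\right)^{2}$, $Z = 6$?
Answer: $0$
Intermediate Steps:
$P = -7$ ($P = 5 - 12 = -7$)
$L{\left(I \right)} = 0$ ($L{\left(I \right)} = 0 \left(6 + I\right) = 0$)
$a{\left(-5,42 \right)} L{\left(P \right)} = \left(42 - 5\right)^{2} \cdot 0 = 37^{2} \cdot 0 = 1369 \cdot 0 = 0$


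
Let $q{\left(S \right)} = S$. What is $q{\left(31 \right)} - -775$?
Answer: $806$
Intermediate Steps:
$q{\left(31 \right)} - -775 = 31 - -775 = 31 + 775 = 806$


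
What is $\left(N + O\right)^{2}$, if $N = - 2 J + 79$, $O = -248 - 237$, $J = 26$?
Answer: $209764$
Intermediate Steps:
$O = -485$ ($O = -248 - 237 = -485$)
$N = 27$ ($N = \left(-2\right) 26 + 79 = -52 + 79 = 27$)
$\left(N + O\right)^{2} = \left(27 - 485\right)^{2} = \left(-458\right)^{2} = 209764$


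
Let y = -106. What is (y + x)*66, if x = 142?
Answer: 2376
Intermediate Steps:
(y + x)*66 = (-106 + 142)*66 = 36*66 = 2376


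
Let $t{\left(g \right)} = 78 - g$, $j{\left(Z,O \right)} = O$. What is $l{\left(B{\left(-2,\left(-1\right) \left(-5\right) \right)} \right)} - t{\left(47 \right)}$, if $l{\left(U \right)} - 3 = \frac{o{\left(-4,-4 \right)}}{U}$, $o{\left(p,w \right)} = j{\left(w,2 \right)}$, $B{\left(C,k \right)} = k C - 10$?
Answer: $- \frac{281}{10} \approx -28.1$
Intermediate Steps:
$B{\left(C,k \right)} = -10 + C k$ ($B{\left(C,k \right)} = C k - 10 = -10 + C k$)
$o{\left(p,w \right)} = 2$
$l{\left(U \right)} = 3 + \frac{2}{U}$
$l{\left(B{\left(-2,\left(-1\right) \left(-5\right) \right)} \right)} - t{\left(47 \right)} = \left(3 + \frac{2}{-10 - 2 \left(\left(-1\right) \left(-5\right)\right)}\right) - \left(78 - 47\right) = \left(3 + \frac{2}{-10 - 10}\right) - \left(78 - 47\right) = \left(3 + \frac{2}{-10 - 10}\right) - 31 = \left(3 + \frac{2}{-20}\right) - 31 = \left(3 + 2 \left(- \frac{1}{20}\right)\right) - 31 = \left(3 - \frac{1}{10}\right) - 31 = \frac{29}{10} - 31 = - \frac{281}{10}$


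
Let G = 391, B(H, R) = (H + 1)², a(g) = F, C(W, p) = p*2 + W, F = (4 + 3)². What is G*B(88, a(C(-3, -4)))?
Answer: 3097111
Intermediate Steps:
F = 49 (F = 7² = 49)
C(W, p) = W + 2*p (C(W, p) = 2*p + W = W + 2*p)
a(g) = 49
B(H, R) = (1 + H)²
G*B(88, a(C(-3, -4))) = 391*(1 + 88)² = 391*89² = 391*7921 = 3097111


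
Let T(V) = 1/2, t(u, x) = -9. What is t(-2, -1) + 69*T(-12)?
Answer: 51/2 ≈ 25.500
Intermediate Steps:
T(V) = ½
t(-2, -1) + 69*T(-12) = -9 + 69*(½) = -9 + 69/2 = 51/2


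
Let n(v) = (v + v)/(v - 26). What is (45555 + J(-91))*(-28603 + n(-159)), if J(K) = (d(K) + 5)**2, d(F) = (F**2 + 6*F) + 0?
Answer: -63445270400547/37 ≈ -1.7147e+12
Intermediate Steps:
d(F) = F**2 + 6*F
J(K) = (5 + K*(6 + K))**2 (J(K) = (K*(6 + K) + 5)**2 = (5 + K*(6 + K))**2)
n(v) = 2*v/(-26 + v) (n(v) = (2*v)/(-26 + v) = 2*v/(-26 + v))
(45555 + J(-91))*(-28603 + n(-159)) = (45555 + (5 - 91*(6 - 91))**2)*(-28603 + 2*(-159)/(-26 - 159)) = (45555 + (5 - 91*(-85))**2)*(-28603 + 2*(-159)/(-185)) = (45555 + (5 + 7735)**2)*(-28603 + 2*(-159)*(-1/185)) = (45555 + 7740**2)*(-28603 + 318/185) = (45555 + 59907600)*(-5291237/185) = 59953155*(-5291237/185) = -63445270400547/37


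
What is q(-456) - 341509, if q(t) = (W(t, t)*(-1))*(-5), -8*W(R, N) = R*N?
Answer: -471469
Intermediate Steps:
W(R, N) = -N*R/8 (W(R, N) = -R*N/8 = -N*R/8)
q(t) = -5*t**2/8 (q(t) = (-t*t/8*(-1))*(-5) = (-t**2/8*(-1))*(-5) = (t**2/8)*(-5) = -5*t**2/8)
q(-456) - 341509 = -5/8*(-456)**2 - 341509 = -5/8*207936 - 341509 = -129960 - 341509 = -471469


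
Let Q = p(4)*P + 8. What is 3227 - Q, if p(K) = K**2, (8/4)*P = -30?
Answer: 3459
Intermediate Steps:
P = -15 (P = (1/2)*(-30) = -15)
Q = -232 (Q = 4**2*(-15) + 8 = 16*(-15) + 8 = -240 + 8 = -232)
3227 - Q = 3227 - 1*(-232) = 3227 + 232 = 3459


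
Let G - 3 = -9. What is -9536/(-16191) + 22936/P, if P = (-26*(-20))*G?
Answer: -14233519/2104830 ≈ -6.7623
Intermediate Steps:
G = -6 (G = 3 - 9 = -6)
P = -3120 (P = -26*(-20)*(-6) = 520*(-6) = -3120)
-9536/(-16191) + 22936/P = -9536/(-16191) + 22936/(-3120) = -9536*(-1/16191) + 22936*(-1/3120) = 9536/16191 - 2867/390 = -14233519/2104830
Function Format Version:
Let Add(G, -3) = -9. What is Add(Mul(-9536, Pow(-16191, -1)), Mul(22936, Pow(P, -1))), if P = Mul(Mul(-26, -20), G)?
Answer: Rational(-14233519, 2104830) ≈ -6.7623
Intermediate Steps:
G = -6 (G = Add(3, -9) = -6)
P = -3120 (P = Mul(Mul(-26, -20), -6) = Mul(520, -6) = -3120)
Add(Mul(-9536, Pow(-16191, -1)), Mul(22936, Pow(P, -1))) = Add(Mul(-9536, Pow(-16191, -1)), Mul(22936, Pow(-3120, -1))) = Add(Mul(-9536, Rational(-1, 16191)), Mul(22936, Rational(-1, 3120))) = Add(Rational(9536, 16191), Rational(-2867, 390)) = Rational(-14233519, 2104830)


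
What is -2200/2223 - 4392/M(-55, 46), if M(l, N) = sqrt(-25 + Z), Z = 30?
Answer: -2200/2223 - 4392*sqrt(5)/5 ≈ -1965.2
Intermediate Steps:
M(l, N) = sqrt(5) (M(l, N) = sqrt(-25 + 30) = sqrt(5))
-2200/2223 - 4392/M(-55, 46) = -2200/2223 - 4392*sqrt(5)/5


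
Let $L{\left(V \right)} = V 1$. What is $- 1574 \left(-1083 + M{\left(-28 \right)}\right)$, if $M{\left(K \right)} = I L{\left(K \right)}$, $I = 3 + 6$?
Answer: $2101290$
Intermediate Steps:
$I = 9$
$L{\left(V \right)} = V$
$M{\left(K \right)} = 9 K$
$- 1574 \left(-1083 + M{\left(-28 \right)}\right) = - 1574 \left(-1083 + 9 \left(-28\right)\right) = - 1574 \left(-1083 - 252\right) = \left(-1574\right) \left(-1335\right) = 2101290$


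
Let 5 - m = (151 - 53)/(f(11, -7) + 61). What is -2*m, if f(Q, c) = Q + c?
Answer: -454/65 ≈ -6.9846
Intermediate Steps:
m = 227/65 (m = 5 - (151 - 53)/((11 - 7) + 61) = 5 - 98/(4 + 61) = 5 - 98/65 = 227/65 ≈ 3.4923)
-2*m = -2*227/65 = -454/65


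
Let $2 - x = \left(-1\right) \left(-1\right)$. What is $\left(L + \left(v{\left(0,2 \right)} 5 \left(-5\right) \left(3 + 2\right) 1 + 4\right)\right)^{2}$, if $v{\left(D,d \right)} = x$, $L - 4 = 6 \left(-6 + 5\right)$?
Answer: $15129$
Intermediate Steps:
$x = 1$ ($x = 2 - \left(-1\right) \left(-1\right) = 2 - 1 = 1$)
$L = -2$ ($L = 4 + 6 \left(-6 + 5\right) = 4 + 6 \left(-1\right) = 4 - 6 = -2$)
$v{\left(D,d \right)} = 1$
$\left(L + \left(v{\left(0,2 \right)} 5 \left(-5\right) \left(3 + 2\right) 1 + 4\right)\right)^{2} = \left(-2 + \left(1 \cdot 5 \left(-5\right) \left(3 + 2\right) 1 + 4\right)\right)^{2} = \left(-2 + \left(5 \left(-5\right) 5 \cdot 1 + 4\right)\right)^{2} = \left(-2 + \left(\left(-25\right) 5 + 4\right)\right)^{2} = \left(-2 + \left(-125 + 4\right)\right)^{2} = \left(-2 - 121\right)^{2} = \left(-123\right)^{2} = 15129$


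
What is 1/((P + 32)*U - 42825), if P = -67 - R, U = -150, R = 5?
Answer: -1/36825 ≈ -2.7155e-5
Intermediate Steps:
P = -72 (P = -67 - 1*5 = -67 - 5 = -72)
1/((P + 32)*U - 42825) = 1/((-72 + 32)*(-150) - 42825) = 1/(-40*(-150) - 42825) = 1/(6000 - 42825) = 1/(-36825) = -1/36825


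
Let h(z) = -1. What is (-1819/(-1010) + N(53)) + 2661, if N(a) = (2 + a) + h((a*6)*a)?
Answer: 2743969/1010 ≈ 2716.8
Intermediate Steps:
N(a) = 1 + a (N(a) = (2 + a) - 1 = 1 + a)
(-1819/(-1010) + N(53)) + 2661 = (-1819/(-1010) + (1 + 53)) + 2661 = (-1819*(-1/1010) + 54) + 2661 = (1819/1010 + 54) + 2661 = 56359/1010 + 2661 = 2743969/1010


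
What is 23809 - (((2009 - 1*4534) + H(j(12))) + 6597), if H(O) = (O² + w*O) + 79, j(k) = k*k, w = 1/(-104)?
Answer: -13996/13 ≈ -1076.6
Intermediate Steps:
w = -1/104 ≈ -0.0096154
j(k) = k²
H(O) = 79 + O² - O/104 (H(O) = (O² - O/104) + 79 = 79 + O² - O/104)
23809 - (((2009 - 1*4534) + H(j(12))) + 6597) = 23809 - (((2009 - 1*4534) + (79 + (12²)² - 1/104*12²)) + 6597) = 23809 - (((2009 - 4534) + (79 + 144² - 1/104*144)) + 6597) = 23809 - ((-2525 + (79 + 20736 - 18/13)) + 6597) = 23809 - ((-2525 + 270577/13) + 6597) = 23809 - (237752/13 + 6597) = 23809 - 1*323513/13 = 23809 - 323513/13 = -13996/13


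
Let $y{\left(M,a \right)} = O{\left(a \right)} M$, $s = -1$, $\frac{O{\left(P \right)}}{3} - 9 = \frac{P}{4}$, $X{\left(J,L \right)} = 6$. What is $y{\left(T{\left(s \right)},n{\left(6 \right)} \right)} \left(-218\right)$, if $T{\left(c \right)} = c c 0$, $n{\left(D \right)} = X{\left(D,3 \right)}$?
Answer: $0$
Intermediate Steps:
$O{\left(P \right)} = 27 + \frac{3 P}{4}$ ($O{\left(P \right)} = 27 + 3 \frac{P}{4} = 27 + \frac{3 P}{4}$)
$n{\left(D \right)} = 6$
$T{\left(c \right)} = 0$ ($T{\left(c \right)} = c^{2} \cdot 0 = 0$)
$y{\left(M,a \right)} = M \left(27 + \frac{3 a}{4}\right)$ ($y{\left(M,a \right)} = \left(27 + \frac{3 a}{4}\right) M = M \left(27 + \frac{3 a}{4}\right)$)
$y{\left(T{\left(s \right)},n{\left(6 \right)} \right)} \left(-218\right) = \frac{3}{4} \cdot 0 \left(36 + 6\right) \left(-218\right) = \frac{3}{4} \cdot 0 \cdot 42 \left(-218\right) = 0 \left(-218\right) = 0$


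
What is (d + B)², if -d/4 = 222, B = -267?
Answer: 1334025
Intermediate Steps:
d = -888 (d = -4*222 = -888)
(d + B)² = (-888 - 267)² = (-1155)² = 1334025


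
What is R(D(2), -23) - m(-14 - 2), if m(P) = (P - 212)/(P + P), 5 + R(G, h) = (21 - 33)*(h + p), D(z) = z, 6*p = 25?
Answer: 1711/8 ≈ 213.88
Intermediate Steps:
p = 25/6 (p = (1/6)*25 = 25/6 ≈ 4.1667)
R(G, h) = -55 - 12*h (R(G, h) = -5 + (21 - 33)*(h + 25/6) = -5 - 12*(25/6 + h) = -5 + (-50 - 12*h) = -55 - 12*h)
m(P) = (-212 + P)/(2*P) (m(P) = (-212 + P)/((2*P)) = (-212 + P)*(1/(2*P)) = (-212 + P)/(2*P))
R(D(2), -23) - m(-14 - 2) = (-55 - 12*(-23)) - (-212 + (-14 - 2))/(2*(-14 - 2)) = (-55 + 276) - (-212 - 16)/(2*(-16)) = 221 - (-1)*(-228)/(2*16) = 221 - 1*57/8 = 221 - 57/8 = 1711/8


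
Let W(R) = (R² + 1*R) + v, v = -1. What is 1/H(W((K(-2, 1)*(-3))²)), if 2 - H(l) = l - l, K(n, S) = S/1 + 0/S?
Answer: ½ ≈ 0.50000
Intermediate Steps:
K(n, S) = S (K(n, S) = S*1 + 0 = S + 0 = S)
W(R) = -1 + R + R² (W(R) = (R² + 1*R) - 1 = (R² + R) - 1 = (R + R²) - 1 = -1 + R + R²)
H(l) = 2 (H(l) = 2 - (l - l) = 2 - 1*0 = 2 + 0 = 2)
1/H(W((K(-2, 1)*(-3))²)) = 1/2 = ½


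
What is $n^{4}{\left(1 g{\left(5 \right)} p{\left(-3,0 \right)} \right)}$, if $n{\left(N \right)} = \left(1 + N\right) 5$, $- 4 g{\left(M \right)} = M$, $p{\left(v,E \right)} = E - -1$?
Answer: $\frac{625}{256} \approx 2.4414$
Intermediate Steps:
$p{\left(v,E \right)} = 1 + E$ ($p{\left(v,E \right)} = E + 1 = 1 + E$)
$g{\left(M \right)} = - \frac{M}{4}$
$n{\left(N \right)} = 5 + 5 N$
$n^{4}{\left(1 g{\left(5 \right)} p{\left(-3,0 \right)} \right)} = \left(5 + 5 \cdot 1 \left(\left(- \frac{1}{4}\right) 5\right) \left(1 + 0\right)\right)^{4} = \left(5 + 5 \cdot 1 \left(- \frac{5}{4}\right) 1\right)^{4} = \left(5 + 5 \left(\left(- \frac{5}{4}\right) 1\right)\right)^{4} = \left(5 + 5 \left(- \frac{5}{4}\right)\right)^{4} = \left(5 - \frac{25}{4}\right)^{4} = \left(- \frac{5}{4}\right)^{4} = \frac{625}{256}$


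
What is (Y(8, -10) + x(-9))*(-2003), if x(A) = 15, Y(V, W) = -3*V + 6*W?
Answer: 138207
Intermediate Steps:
(Y(8, -10) + x(-9))*(-2003) = ((-3*8 + 6*(-10)) + 15)*(-2003) = ((-24 - 60) + 15)*(-2003) = (-84 + 15)*(-2003) = -69*(-2003) = 138207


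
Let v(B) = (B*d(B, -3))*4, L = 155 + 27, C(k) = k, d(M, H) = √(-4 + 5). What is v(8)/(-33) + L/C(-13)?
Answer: -494/33 ≈ -14.970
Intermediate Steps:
d(M, H) = 1 (d(M, H) = √1 = 1)
L = 182
v(B) = 4*B (v(B) = (B*1)*4 = B*4 = 4*B)
v(8)/(-33) + L/C(-13) = (4*8)/(-33) + 182/(-13) = 32*(-1/33) + 182*(-1/13) = -32/33 - 14 = -494/33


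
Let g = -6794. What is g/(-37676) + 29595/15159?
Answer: 203001911/95188414 ≈ 2.1326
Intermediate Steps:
g/(-37676) + 29595/15159 = -6794/(-37676) + 29595/15159 = -6794*(-1/37676) + 29595*(1/15159) = 3397/18838 + 9865/5053 = 203001911/95188414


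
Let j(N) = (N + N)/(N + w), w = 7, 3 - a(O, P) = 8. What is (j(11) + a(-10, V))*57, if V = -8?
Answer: -646/3 ≈ -215.33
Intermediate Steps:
a(O, P) = -5 (a(O, P) = 3 - 1*8 = 3 - 8 = -5)
j(N) = 2*N/(7 + N) (j(N) = (N + N)/(N + 7) = (2*N)/(7 + N) = 2*N/(7 + N))
(j(11) + a(-10, V))*57 = (2*11/(7 + 11) - 5)*57 = (2*11/18 - 5)*57 = (2*11*(1/18) - 5)*57 = (11/9 - 5)*57 = -34/9*57 = -646/3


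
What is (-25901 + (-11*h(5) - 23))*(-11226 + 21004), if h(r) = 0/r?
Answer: -253484872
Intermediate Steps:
h(r) = 0
(-25901 + (-11*h(5) - 23))*(-11226 + 21004) = (-25901 + (-11*0 - 23))*(-11226 + 21004) = (-25901 + (0 - 23))*9778 = (-25901 - 23)*9778 = -25924*9778 = -253484872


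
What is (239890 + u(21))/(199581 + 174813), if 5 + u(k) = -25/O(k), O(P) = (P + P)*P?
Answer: 211578545/330215508 ≈ 0.64073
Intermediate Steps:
O(P) = 2*P**2 (O(P) = (2*P)*P = 2*P**2)
u(k) = -5 - 25/(2*k**2) (u(k) = -5 - 25*1/(2*k**2) = -5 - 25/(2*k**2))
(239890 + u(21))/(199581 + 174813) = (239890 + (-5 - 25/2/21**2))/(199581 + 174813) = (239890 + (-5 - 25/2*1/441))/374394 = (239890 + (-5 - 25/882))*(1/374394) = (239890 - 4435/882)*(1/374394) = (211578545/882)*(1/374394) = 211578545/330215508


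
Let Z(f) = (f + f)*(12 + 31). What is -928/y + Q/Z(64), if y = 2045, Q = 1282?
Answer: -1243011/5627840 ≈ -0.22087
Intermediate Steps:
Z(f) = 86*f (Z(f) = (2*f)*43 = 86*f)
-928/y + Q/Z(64) = -928/2045 + 1282/((86*64)) = -928*1/2045 + 1282/5504 = -928/2045 + 1282*(1/5504) = -928/2045 + 641/2752 = -1243011/5627840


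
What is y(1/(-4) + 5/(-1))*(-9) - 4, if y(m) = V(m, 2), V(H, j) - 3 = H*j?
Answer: 127/2 ≈ 63.500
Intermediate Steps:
V(H, j) = 3 + H*j
y(m) = 3 + 2*m (y(m) = 3 + m*2 = 3 + 2*m)
y(1/(-4) + 5/(-1))*(-9) - 4 = (3 + 2*(1/(-4) + 5/(-1)))*(-9) - 4 = (3 + 2*(1*(-1/4) + 5*(-1)))*(-9) - 4 = (3 + 2*(-1/4 - 5))*(-9) - 4 = (3 + 2*(-21/4))*(-9) - 4 = (3 - 21/2)*(-9) - 4 = -15/2*(-9) - 4 = 135/2 - 4 = 127/2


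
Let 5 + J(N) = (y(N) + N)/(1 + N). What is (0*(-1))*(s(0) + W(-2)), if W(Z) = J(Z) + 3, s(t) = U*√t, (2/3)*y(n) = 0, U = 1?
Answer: 0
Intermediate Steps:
y(n) = 0 (y(n) = (3/2)*0 = 0)
s(t) = √t (s(t) = 1*√t = √t)
J(N) = -5 + N/(1 + N) (J(N) = -5 + (0 + N)/(1 + N) = -5 + N/(1 + N))
W(Z) = 3 + (-5 - 4*Z)/(1 + Z) (W(Z) = (-5 - 4*Z)/(1 + Z) + 3 = 3 + (-5 - 4*Z)/(1 + Z))
(0*(-1))*(s(0) + W(-2)) = (0*(-1))*(√0 + (-2 - 1*(-2))/(1 - 2)) = 0*(0 + (-2 + 2)/(-1)) = 0*(0 - 1*0) = 0*(0 + 0) = 0*0 = 0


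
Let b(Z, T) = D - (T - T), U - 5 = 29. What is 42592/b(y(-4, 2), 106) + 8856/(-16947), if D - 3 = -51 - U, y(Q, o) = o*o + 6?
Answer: -40140712/77203 ≈ -519.94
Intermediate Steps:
U = 34 (U = 5 + 29 = 34)
y(Q, o) = 6 + o² (y(Q, o) = o² + 6 = 6 + o²)
D = -82 (D = 3 + (-51 - 1*34) = 3 + (-51 - 34) = 3 - 85 = -82)
b(Z, T) = -82 (b(Z, T) = -82 - (T - T) = -82 - 1*0 = -82 + 0 = -82)
42592/b(y(-4, 2), 106) + 8856/(-16947) = 42592/(-82) + 8856/(-16947) = 42592*(-1/82) + 8856*(-1/16947) = -21296/41 - 984/1883 = -40140712/77203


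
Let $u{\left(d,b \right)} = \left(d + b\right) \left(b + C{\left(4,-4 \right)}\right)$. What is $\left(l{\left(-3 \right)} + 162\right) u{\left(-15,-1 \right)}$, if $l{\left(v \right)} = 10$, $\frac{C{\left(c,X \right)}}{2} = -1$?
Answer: $8256$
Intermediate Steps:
$C{\left(c,X \right)} = -2$ ($C{\left(c,X \right)} = 2 \left(-1\right) = -2$)
$u{\left(d,b \right)} = \left(-2 + b\right) \left(b + d\right)$ ($u{\left(d,b \right)} = \left(d + b\right) \left(b - 2\right) = \left(b + d\right) \left(-2 + b\right) = \left(-2 + b\right) \left(b + d\right)$)
$\left(l{\left(-3 \right)} + 162\right) u{\left(-15,-1 \right)} = \left(10 + 162\right) \left(\left(-1\right)^{2} - -2 - -30 - -15\right) = 172 \left(1 + 2 + 30 + 15\right) = 172 \cdot 48 = 8256$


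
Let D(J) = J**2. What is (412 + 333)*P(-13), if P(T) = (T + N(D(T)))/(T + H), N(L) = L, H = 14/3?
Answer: -69732/5 ≈ -13946.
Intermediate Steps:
H = 14/3 (H = 14*(1/3) = 14/3 ≈ 4.6667)
P(T) = (T + T**2)/(14/3 + T) (P(T) = (T + T**2)/(T + 14/3) = (T + T**2)/(14/3 + T))
(412 + 333)*P(-13) = (412 + 333)*(3*(-13)*(1 - 13)/(14 + 3*(-13))) = 745*(3*(-13)*(-12)/(14 - 39)) = 745*(3*(-13)*(-12)/(-25)) = 745*(3*(-13)*(-1/25)*(-12)) = 745*(-468/25) = -69732/5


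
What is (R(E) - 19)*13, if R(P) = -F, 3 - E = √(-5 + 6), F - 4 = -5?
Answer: -234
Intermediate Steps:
F = -1 (F = 4 - 5 = -1)
E = 2 (E = 3 - √(-5 + 6) = 3 - √1 = 3 - 1*1 = 3 - 1 = 2)
R(P) = 1 (R(P) = -1*(-1) = 1)
(R(E) - 19)*13 = (1 - 19)*13 = -18*13 = -234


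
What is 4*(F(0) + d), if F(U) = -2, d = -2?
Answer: -16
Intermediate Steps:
4*(F(0) + d) = 4*(-2 - 2) = 4*(-4) = -16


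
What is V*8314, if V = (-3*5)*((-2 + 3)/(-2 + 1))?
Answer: 124710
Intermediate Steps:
V = 15 (V = -15/(-1) = -15*(-1) = 15)
V*8314 = 15*8314 = 124710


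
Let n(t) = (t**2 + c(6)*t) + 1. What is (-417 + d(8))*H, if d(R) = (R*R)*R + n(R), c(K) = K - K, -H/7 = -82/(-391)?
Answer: -91840/391 ≈ -234.89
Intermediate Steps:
H = -574/391 (H = -(-574)/(-391) = -(-574)*(-1)/391 = -7*82/391 = -574/391 ≈ -1.4680)
c(K) = 0
n(t) = 1 + t**2 (n(t) = (t**2 + 0*t) + 1 = (t**2 + 0) + 1 = t**2 + 1 = 1 + t**2)
d(R) = 1 + R**2 + R**3 (d(R) = (R*R)*R + (1 + R**2) = R**2*R + (1 + R**2) = R**3 + (1 + R**2) = 1 + R**2 + R**3)
(-417 + d(8))*H = (-417 + (1 + 8**2 + 8**3))*(-574/391) = (-417 + (1 + 64 + 512))*(-574/391) = (-417 + 577)*(-574/391) = 160*(-574/391) = -91840/391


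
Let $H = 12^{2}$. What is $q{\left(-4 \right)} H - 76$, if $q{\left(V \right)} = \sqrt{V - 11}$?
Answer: $-76 + 144 i \sqrt{15} \approx -76.0 + 557.71 i$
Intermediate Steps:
$q{\left(V \right)} = \sqrt{-11 + V}$
$H = 144$
$q{\left(-4 \right)} H - 76 = \sqrt{-11 - 4} \cdot 144 - 76 = \sqrt{-15} \cdot 144 - 76 = i \sqrt{15} \cdot 144 - 76 = 144 i \sqrt{15} - 76 = -76 + 144 i \sqrt{15}$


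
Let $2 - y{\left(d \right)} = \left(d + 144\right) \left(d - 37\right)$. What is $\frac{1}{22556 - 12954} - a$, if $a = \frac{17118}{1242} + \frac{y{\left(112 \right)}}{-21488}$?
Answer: $- \frac{17411303069}{1186384712} \approx -14.676$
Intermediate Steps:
$y{\left(d \right)} = 2 - \left(-37 + d\right) \left(144 + d\right)$ ($y{\left(d \right)} = 2 - \left(d + 144\right) \left(d - 37\right) = 2 - \left(144 + d\right) \left(-37 + d\right) = 2 - \left(-37 + d\right) \left(144 + d\right)$)
$a = \frac{3626625}{247112}$ ($a = \frac{17118}{1242} + \frac{5330 - 112^{2} - 11984}{-21488} = 17118 \cdot \frac{1}{1242} + \left(5330 - 12544 - 11984\right) \left(- \frac{1}{21488}\right) = \frac{317}{23} + \left(5330 - 12544 - 11984\right) \left(- \frac{1}{21488}\right) = \frac{317}{23} - - \frac{9599}{10744} = \frac{317}{23} + \frac{9599}{10744} = \frac{3626625}{247112} \approx 14.676$)
$\frac{1}{22556 - 12954} - a = \frac{1}{22556 - 12954} - \frac{3626625}{247112} = \frac{1}{9602} - \frac{3626625}{247112} = - \frac{17411303069}{1186384712}$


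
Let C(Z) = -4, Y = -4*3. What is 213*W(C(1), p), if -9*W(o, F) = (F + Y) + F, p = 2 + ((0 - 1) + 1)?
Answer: 568/3 ≈ 189.33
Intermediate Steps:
Y = -12
p = 2 (p = 2 + (-1 + 1) = 2 + 0 = 2)
W(o, F) = 4/3 - 2*F/9 (W(o, F) = -((F - 12) + F)/9 = -((-12 + F) + F)/9 = -(-12 + 2*F)/9 = 4/3 - 2*F/9)
213*W(C(1), p) = 213*(4/3 - 2/9*2) = 213*(4/3 - 4/9) = 213*(8/9) = 568/3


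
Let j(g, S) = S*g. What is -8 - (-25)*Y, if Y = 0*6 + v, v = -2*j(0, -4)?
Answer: -8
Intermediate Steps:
v = 0 (v = -(-8)*0 = -2*0 = 0)
Y = 0 (Y = 0*6 + 0 = 0 + 0 = 0)
-8 - (-25)*Y = -8 - (-25)*0 = -8 - 5*0 = -8 + 0 = -8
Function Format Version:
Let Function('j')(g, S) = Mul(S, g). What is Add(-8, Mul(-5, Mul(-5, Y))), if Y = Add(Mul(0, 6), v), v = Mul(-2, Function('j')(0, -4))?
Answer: -8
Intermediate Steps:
v = 0 (v = Mul(-2, Mul(-4, 0)) = Mul(-2, 0) = 0)
Y = 0 (Y = Add(Mul(0, 6), 0) = Add(0, 0) = 0)
Add(-8, Mul(-5, Mul(-5, Y))) = Add(-8, Mul(-5, Mul(-5, 0))) = Add(-8, Mul(-5, 0)) = Add(-8, 0) = -8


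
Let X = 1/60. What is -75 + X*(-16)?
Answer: -1129/15 ≈ -75.267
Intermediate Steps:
X = 1/60 ≈ 0.016667
-75 + X*(-16) = -75 + (1/60)*(-16) = -75 - 4/15 = -1129/15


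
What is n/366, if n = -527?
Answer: -527/366 ≈ -1.4399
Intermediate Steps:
n/366 = -527/366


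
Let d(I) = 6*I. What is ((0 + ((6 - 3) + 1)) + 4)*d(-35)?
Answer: -1680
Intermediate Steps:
((0 + ((6 - 3) + 1)) + 4)*d(-35) = ((0 + ((6 - 3) + 1)) + 4)*(6*(-35)) = ((0 + (3 + 1)) + 4)*(-210) = ((0 + 4) + 4)*(-210) = (4 + 4)*(-210) = 8*(-210) = -1680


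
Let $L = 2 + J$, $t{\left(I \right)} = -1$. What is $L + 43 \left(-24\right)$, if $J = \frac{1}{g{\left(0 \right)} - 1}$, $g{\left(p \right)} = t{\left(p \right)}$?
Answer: $- \frac{2061}{2} \approx -1030.5$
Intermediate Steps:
$g{\left(p \right)} = -1$
$J = - \frac{1}{2}$ ($J = \frac{1}{-1 - 1} = \frac{1}{-2} = - \frac{1}{2} \approx -0.5$)
$L = \frac{3}{2}$ ($L = 2 - \frac{1}{2} = \frac{3}{2} \approx 1.5$)
$L + 43 \left(-24\right) = \frac{3}{2} + 43 \left(-24\right) = \frac{3}{2} - 1032 = - \frac{2061}{2}$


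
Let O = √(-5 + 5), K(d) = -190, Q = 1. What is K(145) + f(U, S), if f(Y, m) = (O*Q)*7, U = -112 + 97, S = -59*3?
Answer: -190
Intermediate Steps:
S = -177
U = -15
O = 0 (O = √0 = 0)
f(Y, m) = 0 (f(Y, m) = (0*1)*7 = 0*7 = 0)
K(145) + f(U, S) = -190 + 0 = -190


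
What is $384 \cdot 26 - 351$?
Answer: $9633$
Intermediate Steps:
$384 \cdot 26 - 351 = 9984 - 351 = 9633$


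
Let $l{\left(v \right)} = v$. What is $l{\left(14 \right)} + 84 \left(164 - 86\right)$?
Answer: $6566$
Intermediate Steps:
$l{\left(14 \right)} + 84 \left(164 - 86\right) = 14 + 84 \left(164 - 86\right) = 14 + 84 \cdot 78 = 14 + 6552 = 6566$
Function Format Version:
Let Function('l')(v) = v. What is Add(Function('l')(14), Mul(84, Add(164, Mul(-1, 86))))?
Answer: 6566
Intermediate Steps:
Add(Function('l')(14), Mul(84, Add(164, Mul(-1, 86)))) = Add(14, Mul(84, Add(164, Mul(-1, 86)))) = Add(14, Mul(84, Add(164, -86))) = Add(14, Mul(84, 78)) = Add(14, 6552) = 6566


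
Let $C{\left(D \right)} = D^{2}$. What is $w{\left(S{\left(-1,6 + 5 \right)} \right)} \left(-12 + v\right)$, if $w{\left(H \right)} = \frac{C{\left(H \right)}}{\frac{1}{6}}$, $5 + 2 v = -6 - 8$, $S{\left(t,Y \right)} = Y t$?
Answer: $-15609$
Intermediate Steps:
$v = - \frac{19}{2}$ ($v = - \frac{5}{2} + \frac{-6 - 8}{2} = - \frac{5}{2} + \frac{1}{2} \left(-14\right) = - \frac{5}{2} - 7 = - \frac{19}{2} \approx -9.5$)
$w{\left(H \right)} = 6 H^{2}$ ($w{\left(H \right)} = \frac{H^{2}}{\frac{1}{6}} = H^{2} \frac{1}{\frac{1}{6}} = H^{2} \cdot 6 = 6 H^{2}$)
$w{\left(S{\left(-1,6 + 5 \right)} \right)} \left(-12 + v\right) = 6 \left(\left(6 + 5\right) \left(-1\right)\right)^{2} \left(-12 - \frac{19}{2}\right) = 6 \left(11 \left(-1\right)\right)^{2} \left(- \frac{43}{2}\right) = 6 \left(-11\right)^{2} \left(- \frac{43}{2}\right) = 6 \cdot 121 \left(- \frac{43}{2}\right) = 726 \left(- \frac{43}{2}\right) = -15609$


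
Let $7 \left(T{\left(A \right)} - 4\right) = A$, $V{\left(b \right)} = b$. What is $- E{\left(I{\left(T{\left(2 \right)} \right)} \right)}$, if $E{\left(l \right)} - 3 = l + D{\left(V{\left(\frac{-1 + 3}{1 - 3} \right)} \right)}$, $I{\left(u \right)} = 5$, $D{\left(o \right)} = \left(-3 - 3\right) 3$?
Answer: $10$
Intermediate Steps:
$T{\left(A \right)} = 4 + \frac{A}{7}$
$D{\left(o \right)} = -18$ ($D{\left(o \right)} = \left(-6\right) 3 = -18$)
$E{\left(l \right)} = -15 + l$ ($E{\left(l \right)} = 3 + \left(l - 18\right) = 3 + \left(-18 + l\right) = -15 + l$)
$- E{\left(I{\left(T{\left(2 \right)} \right)} \right)} = - (-15 + 5) = \left(-1\right) \left(-10\right) = 10$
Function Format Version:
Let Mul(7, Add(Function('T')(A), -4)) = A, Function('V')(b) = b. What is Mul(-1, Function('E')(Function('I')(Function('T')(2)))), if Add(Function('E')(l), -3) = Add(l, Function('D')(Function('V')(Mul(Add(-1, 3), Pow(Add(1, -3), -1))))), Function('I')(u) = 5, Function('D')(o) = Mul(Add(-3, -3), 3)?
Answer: 10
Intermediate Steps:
Function('T')(A) = Add(4, Mul(Rational(1, 7), A))
Function('D')(o) = -18 (Function('D')(o) = Mul(-6, 3) = -18)
Function('E')(l) = Add(-15, l) (Function('E')(l) = Add(3, Add(l, -18)) = Add(3, Add(-18, l)) = Add(-15, l))
Mul(-1, Function('E')(Function('I')(Function('T')(2)))) = Mul(-1, Add(-15, 5)) = Mul(-1, -10) = 10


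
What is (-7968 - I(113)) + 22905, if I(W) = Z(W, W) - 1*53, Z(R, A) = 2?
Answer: 14988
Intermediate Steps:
I(W) = -51 (I(W) = 2 - 1*53 = 2 - 53 = -51)
(-7968 - I(113)) + 22905 = (-7968 - 1*(-51)) + 22905 = (-7968 + 51) + 22905 = -7917 + 22905 = 14988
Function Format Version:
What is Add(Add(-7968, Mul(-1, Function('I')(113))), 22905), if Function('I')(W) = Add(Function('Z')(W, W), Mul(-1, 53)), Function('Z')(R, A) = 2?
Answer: 14988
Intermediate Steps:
Function('I')(W) = -51 (Function('I')(W) = Add(2, Mul(-1, 53)) = Add(2, -53) = -51)
Add(Add(-7968, Mul(-1, Function('I')(113))), 22905) = Add(Add(-7968, Mul(-1, -51)), 22905) = Add(Add(-7968, 51), 22905) = Add(-7917, 22905) = 14988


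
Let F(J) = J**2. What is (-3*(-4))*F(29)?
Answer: 10092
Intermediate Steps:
(-3*(-4))*F(29) = -3*(-4)*29**2 = 12*841 = 10092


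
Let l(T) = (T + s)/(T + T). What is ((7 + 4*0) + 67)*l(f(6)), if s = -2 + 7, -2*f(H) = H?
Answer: -74/3 ≈ -24.667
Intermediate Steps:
f(H) = -H/2
s = 5
l(T) = (5 + T)/(2*T) (l(T) = (T + 5)/(T + T) = (5 + T)/((2*T)) = (5 + T)*(1/(2*T)) = (5 + T)/(2*T))
((7 + 4*0) + 67)*l(f(6)) = ((7 + 4*0) + 67)*((5 - ½*6)/(2*((-½*6)))) = ((7 + 0) + 67)*((½)*(5 - 3)/(-3)) = (7 + 67)*((½)*(-⅓)*2) = 74*(-⅓) = -74/3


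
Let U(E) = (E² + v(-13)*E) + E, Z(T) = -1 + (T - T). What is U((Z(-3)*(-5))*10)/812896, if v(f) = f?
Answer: 25/10696 ≈ 0.0023373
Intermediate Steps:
Z(T) = -1 (Z(T) = -1 + 0 = -1)
U(E) = E² - 12*E (U(E) = (E² - 13*E) + E = E² - 12*E)
U((Z(-3)*(-5))*10)/812896 = ((-1*(-5)*10)*(-12 - 1*(-5)*10))/812896 = ((5*10)*(-12 + 5*10))*(1/812896) = (50*(-12 + 50))*(1/812896) = (50*38)*(1/812896) = 1900*(1/812896) = 25/10696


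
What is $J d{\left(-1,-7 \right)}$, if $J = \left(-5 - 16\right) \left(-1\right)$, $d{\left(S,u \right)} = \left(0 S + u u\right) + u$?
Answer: $882$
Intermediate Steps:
$d{\left(S,u \right)} = u + u^{2}$ ($d{\left(S,u \right)} = \left(0 + u^{2}\right) + u = u^{2} + u = u + u^{2}$)
$J = 21$ ($J = \left(-21\right) \left(-1\right) = 21$)
$J d{\left(-1,-7 \right)} = 21 \left(- 7 \left(1 - 7\right)\right) = 21 \left(\left(-7\right) \left(-6\right)\right) = 21 \cdot 42 = 882$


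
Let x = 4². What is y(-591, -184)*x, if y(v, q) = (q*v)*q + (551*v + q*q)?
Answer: -324810896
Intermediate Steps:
y(v, q) = q² + 551*v + v*q² (y(v, q) = v*q² + (551*v + q²) = v*q² + (q² + 551*v) = q² + 551*v + v*q²)
x = 16
y(-591, -184)*x = ((-184)² + 551*(-591) - 591*(-184)²)*16 = (33856 - 325641 - 591*33856)*16 = (33856 - 325641 - 20008896)*16 = -20300681*16 = -324810896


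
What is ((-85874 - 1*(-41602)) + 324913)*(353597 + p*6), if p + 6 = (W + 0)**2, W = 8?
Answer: 99331478745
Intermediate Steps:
p = 58 (p = -6 + (8 + 0)**2 = -6 + 8**2 = -6 + 64 = 58)
((-85874 - 1*(-41602)) + 324913)*(353597 + p*6) = ((-85874 - 1*(-41602)) + 324913)*(353597 + 58*6) = ((-85874 + 41602) + 324913)*(353597 + 348) = (-44272 + 324913)*353945 = 280641*353945 = 99331478745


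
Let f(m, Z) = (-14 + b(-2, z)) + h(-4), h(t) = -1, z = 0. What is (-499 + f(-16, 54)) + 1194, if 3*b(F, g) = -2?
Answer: 2038/3 ≈ 679.33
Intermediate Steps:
b(F, g) = -⅔ (b(F, g) = (⅓)*(-2) = -⅔)
f(m, Z) = -47/3 (f(m, Z) = (-14 - ⅔) - 1 = -44/3 - 1 = -47/3)
(-499 + f(-16, 54)) + 1194 = (-499 - 47/3) + 1194 = -1544/3 + 1194 = 2038/3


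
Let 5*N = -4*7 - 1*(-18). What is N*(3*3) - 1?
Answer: -19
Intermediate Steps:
N = -2 (N = (-4*7 - 1*(-18))/5 = (-28 + 18)/5 = (1/5)*(-10) = -2)
N*(3*3) - 1 = -6*3 - 1 = -2*9 - 1 = -18 - 1 = -19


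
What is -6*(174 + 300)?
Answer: -2844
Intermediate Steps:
-6*(174 + 300) = -6*474 = -2844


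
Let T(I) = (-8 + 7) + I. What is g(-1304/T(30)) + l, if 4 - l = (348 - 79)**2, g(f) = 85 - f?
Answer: -2094584/29 ≈ -72227.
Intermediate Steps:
T(I) = -1 + I
l = -72357 (l = 4 - (348 - 79)**2 = 4 - 1*269**2 = 4 - 1*72361 = 4 - 72361 = -72357)
g(-1304/T(30)) + l = (85 - (-1304)/(-1 + 30)) - 72357 = (85 - (-1304)/29) - 72357 = (85 - 1*(-1304/29)) - 72357 = (85 + 1304/29) - 72357 = 3769/29 - 72357 = -2094584/29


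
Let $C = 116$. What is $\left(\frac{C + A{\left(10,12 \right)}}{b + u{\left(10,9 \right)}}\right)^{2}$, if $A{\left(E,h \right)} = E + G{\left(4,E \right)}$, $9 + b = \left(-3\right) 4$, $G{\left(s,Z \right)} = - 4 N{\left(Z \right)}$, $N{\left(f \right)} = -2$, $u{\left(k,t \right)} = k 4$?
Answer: $\frac{17956}{361} \approx 49.74$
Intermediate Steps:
$u{\left(k,t \right)} = 4 k$
$G{\left(s,Z \right)} = 8$ ($G{\left(s,Z \right)} = \left(-4\right) \left(-2\right) = 8$)
$b = -21$ ($b = -9 - 12 = -21$)
$A{\left(E,h \right)} = 8 + E$ ($A{\left(E,h \right)} = E + 8 = 8 + E$)
$\left(\frac{C + A{\left(10,12 \right)}}{b + u{\left(10,9 \right)}}\right)^{2} = \left(\frac{116 + \left(8 + 10\right)}{-21 + 4 \cdot 10}\right)^{2} = \left(\frac{116 + 18}{-21 + 40}\right)^{2} = \left(\frac{134}{19}\right)^{2} = \frac{17956}{361}$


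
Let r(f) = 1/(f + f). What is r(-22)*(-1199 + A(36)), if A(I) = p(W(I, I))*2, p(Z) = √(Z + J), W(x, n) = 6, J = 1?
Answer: 109/4 - √7/22 ≈ 27.130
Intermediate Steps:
p(Z) = √(1 + Z) (p(Z) = √(Z + 1) = √(1 + Z))
A(I) = 2*√7 (A(I) = √(1 + 6)*2 = √7*2 = 2*√7)
r(f) = 1/(2*f)
r(-22)*(-1199 + A(36)) = ((½)/(-22))*(-1199 + 2*√7) = ((½)*(-1/22))*(-1199 + 2*√7) = -(-1199 + 2*√7)/44 = 109/4 - √7/22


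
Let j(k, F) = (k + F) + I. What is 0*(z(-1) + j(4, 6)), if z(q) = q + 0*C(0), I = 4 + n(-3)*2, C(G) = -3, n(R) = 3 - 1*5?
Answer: 0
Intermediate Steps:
n(R) = -2 (n(R) = 3 - 5 = -2)
I = 0 (I = 4 - 2*2 = 4 - 4 = 0)
z(q) = q (z(q) = q + 0*(-3) = q + 0 = q)
j(k, F) = F + k (j(k, F) = (k + F) + 0 = (F + k) + 0 = F + k)
0*(z(-1) + j(4, 6)) = 0*(-1 + (6 + 4)) = 0*(-1 + 10) = 0*9 = 0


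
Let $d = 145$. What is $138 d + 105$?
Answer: $20115$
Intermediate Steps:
$138 d + 105 = 138 \cdot 145 + 105 = 20010 + 105 = 20115$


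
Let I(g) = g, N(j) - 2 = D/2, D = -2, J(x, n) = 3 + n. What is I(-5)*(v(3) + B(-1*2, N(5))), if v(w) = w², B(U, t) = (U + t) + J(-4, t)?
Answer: -60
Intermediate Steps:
N(j) = 1 (N(j) = 2 - 2/2 = 2 - 2*½ = 2 - 1 = 1)
B(U, t) = 3 + U + 2*t (B(U, t) = (U + t) + (3 + t) = 3 + U + 2*t)
I(-5)*(v(3) + B(-1*2, N(5))) = -5*(3² + (3 - 1*2 + 2*1)) = -5*(9 + (3 - 2 + 2)) = -5*(9 + 3) = -5*12 = -60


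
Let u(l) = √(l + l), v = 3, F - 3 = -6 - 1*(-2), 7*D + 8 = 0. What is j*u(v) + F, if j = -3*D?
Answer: -1 + 24*√6/7 ≈ 7.3983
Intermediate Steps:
D = -8/7 (D = -8/7 + (⅐)*0 = -8/7 + 0 = -8/7 ≈ -1.1429)
F = -1 (F = 3 + (-6 - 1*(-2)) = 3 + (-6 + 2) = 3 - 4 = -1)
u(l) = √2*√l (u(l) = √(2*l) = √2*√l)
j = 24/7 (j = -3*(-8/7) = 24/7 ≈ 3.4286)
j*u(v) + F = 24*(√2*√3)/7 - 1 = 24*√6/7 - 1 = -1 + 24*√6/7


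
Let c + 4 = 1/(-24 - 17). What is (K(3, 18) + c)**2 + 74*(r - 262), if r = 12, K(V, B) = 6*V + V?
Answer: -30614084/1681 ≈ -18212.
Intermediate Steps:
K(V, B) = 7*V
c = -165/41 (c = -4 + 1/(-24 - 17) = -4 + 1/(-41) = -4 - 1/41 = -165/41 ≈ -4.0244)
(K(3, 18) + c)**2 + 74*(r - 262) = (7*3 - 165/41)**2 + 74*(12 - 262) = (21 - 165/41)**2 + 74*(-250) = (696/41)**2 - 18500 = 484416/1681 - 18500 = -30614084/1681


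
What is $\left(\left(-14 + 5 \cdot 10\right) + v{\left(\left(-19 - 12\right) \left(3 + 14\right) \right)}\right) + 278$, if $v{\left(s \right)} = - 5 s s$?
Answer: $-1388331$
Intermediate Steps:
$v{\left(s \right)} = - 5 s^{2}$
$\left(\left(-14 + 5 \cdot 10\right) + v{\left(\left(-19 - 12\right) \left(3 + 14\right) \right)}\right) + 278 = \left(\left(-14 + 5 \cdot 10\right) - 5 \left(\left(-19 - 12\right) \left(3 + 14\right)\right)^{2}\right) + 278 = \left(\left(-14 + 50\right) - 5 \left(\left(-31\right) 17\right)^{2}\right) + 278 = \left(36 - 5 \left(-527\right)^{2}\right) + 278 = \left(36 - 1388645\right) + 278 = -1388609 + 278 = -1388331$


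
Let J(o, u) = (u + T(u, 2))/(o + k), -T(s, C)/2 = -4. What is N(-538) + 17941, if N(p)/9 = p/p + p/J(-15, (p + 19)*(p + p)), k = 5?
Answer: 2506065455/139613 ≈ 17950.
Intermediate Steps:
T(s, C) = 8 (T(s, C) = -2*(-4) = 8)
J(o, u) = (8 + u)/(5 + o) (J(o, u) = (u + 8)/(o + 5) = (8 + u)/(5 + o))
N(p) = 9 + 9*p/(-⅘ - p*(19 + p)/5) (N(p) = 9*(p/p + p/(((8 + (p + 19)*(p + p))/(5 - 15)))) = 9*(1 + p/(((8 + (19 + p)*(2*p))/(-10)))) = 9*(1 + p/((-(8 + 2*p*(19 + p))/10))) = 9*(1 + p/(-⅘ - p*(19 + p)/5)) = 9 + 9*p/(-⅘ - p*(19 + p)/5))
N(-538) + 17941 = 9*(4 + (-538)² + 14*(-538))/(4 + (-538)² + 19*(-538)) + 17941 = 9*(4 + 289444 - 7532)/(4 + 289444 - 10222) + 17941 = 9*281916/279226 + 17941 = 9*(1/279226)*281916 + 17941 = 1268622/139613 + 17941 = 2506065455/139613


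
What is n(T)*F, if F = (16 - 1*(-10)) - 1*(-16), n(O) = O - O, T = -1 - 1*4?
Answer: 0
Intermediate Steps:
T = -5 (T = -1 - 4 = -5)
n(O) = 0
F = 42 (F = (16 + 10) + 16 = 26 + 16 = 42)
n(T)*F = 0*42 = 0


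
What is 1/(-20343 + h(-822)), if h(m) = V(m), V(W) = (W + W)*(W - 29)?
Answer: 1/1378701 ≈ 7.2532e-7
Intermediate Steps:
V(W) = 2*W*(-29 + W) (V(W) = (2*W)*(-29 + W) = 2*W*(-29 + W))
h(m) = 2*m*(-29 + m)
1/(-20343 + h(-822)) = 1/(-20343 + 2*(-822)*(-29 - 822)) = 1/(-20343 + 2*(-822)*(-851)) = 1/(-20343 + 1399044) = 1/1378701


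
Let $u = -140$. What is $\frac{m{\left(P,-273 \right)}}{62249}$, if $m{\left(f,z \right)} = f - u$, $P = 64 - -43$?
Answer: $\frac{247}{62249} \approx 0.0039679$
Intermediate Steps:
$P = 107$ ($P = 64 + 43 = 107$)
$m{\left(f,z \right)} = 140 + f$ ($m{\left(f,z \right)} = f - -140 = f + 140 = 140 + f$)
$\frac{m{\left(P,-273 \right)}}{62249} = \frac{140 + 107}{62249} = 247 \cdot \frac{1}{62249} = \frac{247}{62249}$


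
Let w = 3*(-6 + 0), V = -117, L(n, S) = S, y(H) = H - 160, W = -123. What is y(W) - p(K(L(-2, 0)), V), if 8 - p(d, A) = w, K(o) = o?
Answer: -309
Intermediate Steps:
y(H) = -160 + H
w = -18 (w = 3*(-6) = -18)
p(d, A) = 26 (p(d, A) = 8 - 1*(-18) = 8 + 18 = 26)
y(W) - p(K(L(-2, 0)), V) = (-160 - 123) - 1*26 = -283 - 26 = -309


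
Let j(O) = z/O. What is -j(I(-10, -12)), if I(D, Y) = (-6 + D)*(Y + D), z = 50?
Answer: -25/176 ≈ -0.14205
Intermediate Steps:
I(D, Y) = (-6 + D)*(D + Y)
j(O) = 50/O
-j(I(-10, -12)) = -50/((-10)**2 - 6*(-10) - 6*(-12) - 10*(-12)) = -50/(100 + 60 + 72 + 120) = -50/352 = -1*25/176 = -25/176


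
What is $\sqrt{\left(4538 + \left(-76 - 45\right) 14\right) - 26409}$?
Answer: $i \sqrt{23565} \approx 153.51 i$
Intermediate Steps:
$\sqrt{\left(4538 + \left(-76 - 45\right) 14\right) - 26409} = \sqrt{\left(4538 - 1694\right) - 26409} = \sqrt{2844 - 26409} = \sqrt{-23565} = i \sqrt{23565}$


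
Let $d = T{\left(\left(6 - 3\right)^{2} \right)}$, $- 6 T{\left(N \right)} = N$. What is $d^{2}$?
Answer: $\frac{9}{4} \approx 2.25$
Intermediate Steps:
$T{\left(N \right)} = - \frac{N}{6}$
$d = - \frac{3}{2}$ ($d = - \frac{\left(6 - 3\right)^{2}}{6} = - \frac{3^{2}}{6} = \left(- \frac{1}{6}\right) 9 = - \frac{3}{2} \approx -1.5$)
$d^{2} = \left(- \frac{3}{2}\right)^{2} = \frac{9}{4}$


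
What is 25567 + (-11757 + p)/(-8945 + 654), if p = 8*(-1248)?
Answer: 211997738/8291 ≈ 25570.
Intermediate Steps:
p = -9984
25567 + (-11757 + p)/(-8945 + 654) = 25567 + (-11757 - 9984)/(-8945 + 654) = 25567 - 21741/(-8291) = 25567 - 21741*(-1/8291) = 25567 + 21741/8291 = 211997738/8291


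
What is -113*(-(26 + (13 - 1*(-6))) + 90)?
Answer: -5085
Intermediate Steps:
-113*(-(26 + (13 - 1*(-6))) + 90) = -113*(-(26 + (13 + 6)) + 90) = -113*(-(26 + 19) + 90) = -113*(-1*45 + 90) = -113*(-45 + 90) = -113*45 = -5085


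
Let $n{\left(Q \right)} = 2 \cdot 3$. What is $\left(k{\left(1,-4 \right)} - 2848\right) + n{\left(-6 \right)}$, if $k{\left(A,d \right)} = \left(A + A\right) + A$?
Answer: $-2839$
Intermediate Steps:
$k{\left(A,d \right)} = 3 A$ ($k{\left(A,d \right)} = 2 A + A = 3 A$)
$n{\left(Q \right)} = 6$
$\left(k{\left(1,-4 \right)} - 2848\right) + n{\left(-6 \right)} = \left(3 \cdot 1 - 2848\right) + 6 = \left(3 - 2848\right) + 6 = -2845 + 6 = -2839$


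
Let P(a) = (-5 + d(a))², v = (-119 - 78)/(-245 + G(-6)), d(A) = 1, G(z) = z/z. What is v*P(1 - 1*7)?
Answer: 788/61 ≈ 12.918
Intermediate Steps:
G(z) = 1
v = 197/244 (v = (-119 - 78)/(-245 + 1) = -197/(-244) = -197*(-1/244) = 197/244 ≈ 0.80738)
P(a) = 16 (P(a) = (-5 + 1)² = (-4)² = 16)
v*P(1 - 1*7) = (197/244)*16 = 788/61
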